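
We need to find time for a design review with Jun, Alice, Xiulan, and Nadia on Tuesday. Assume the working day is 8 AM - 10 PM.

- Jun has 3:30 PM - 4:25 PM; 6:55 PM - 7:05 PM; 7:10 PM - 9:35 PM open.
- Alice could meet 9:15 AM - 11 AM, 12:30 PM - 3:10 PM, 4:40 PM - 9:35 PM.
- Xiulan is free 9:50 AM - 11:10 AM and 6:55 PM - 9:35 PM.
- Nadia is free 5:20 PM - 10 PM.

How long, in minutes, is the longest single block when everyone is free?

145

Jun ∩ Alice: 18:55-19:05, 19:10-21:35.
Jun ∩ Alice ∩ Xiulan: 18:55-19:05, 19:10-21:35.
Jun ∩ Alice ∩ Xiulan ∩ Nadia: 18:55-19:05, 19:10-21:35.
The longest is 19:10-21:35 at 145 minutes.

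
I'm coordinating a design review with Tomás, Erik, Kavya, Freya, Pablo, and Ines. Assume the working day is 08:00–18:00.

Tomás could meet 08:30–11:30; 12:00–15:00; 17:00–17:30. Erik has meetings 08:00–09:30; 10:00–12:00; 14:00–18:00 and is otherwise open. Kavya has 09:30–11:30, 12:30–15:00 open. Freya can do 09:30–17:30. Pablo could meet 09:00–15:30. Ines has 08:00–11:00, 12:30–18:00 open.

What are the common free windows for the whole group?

Tomás free: 08:30-11:30, 12:00-15:00, 17:00-17:30.
Erik free: 09:30-10:00, 12:00-14:00 (invert busy blocks within the working day).
Kavya free: 09:30-11:30, 12:30-15:00.
Freya free: 09:30-17:30.
Pablo free: 09:00-15:30.
Ines free: 08:00-11:00, 12:30-18:00.
Tomás ∩ Erik: 09:30-10:00, 12:00-14:00.
Tomás ∩ Erik ∩ Kavya: 09:30-10:00, 12:30-14:00.
Tomás ∩ Erik ∩ Kavya ∩ Freya: 09:30-10:00, 12:30-14:00.
Tomás ∩ Erik ∩ Kavya ∩ Freya ∩ Pablo: 09:30-10:00, 12:30-14:00.
Tomás ∩ Erik ∩ Kavya ∩ Freya ∩ Pablo ∩ Ines: 09:30-10:00, 12:30-14:00.

09:30-10:00, 12:30-14:00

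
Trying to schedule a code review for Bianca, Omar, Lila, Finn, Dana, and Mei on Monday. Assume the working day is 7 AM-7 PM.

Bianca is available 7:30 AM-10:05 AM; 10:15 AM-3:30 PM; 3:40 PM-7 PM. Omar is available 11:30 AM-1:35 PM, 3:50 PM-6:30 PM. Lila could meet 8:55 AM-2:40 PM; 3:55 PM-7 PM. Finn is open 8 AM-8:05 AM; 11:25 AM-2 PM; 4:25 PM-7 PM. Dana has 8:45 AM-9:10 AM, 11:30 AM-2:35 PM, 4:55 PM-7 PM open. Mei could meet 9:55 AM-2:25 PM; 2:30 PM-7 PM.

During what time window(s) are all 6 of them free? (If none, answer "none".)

11:30-13:35, 16:55-18:30

Bianca ∩ Omar: 11:30-13:35, 15:50-18:30.
Bianca ∩ Omar ∩ Lila: 11:30-13:35, 15:55-18:30.
Bianca ∩ Omar ∩ Lila ∩ Finn: 11:30-13:35, 16:25-18:30.
Bianca ∩ Omar ∩ Lila ∩ Finn ∩ Dana: 11:30-13:35, 16:55-18:30.
Bianca ∩ Omar ∩ Lila ∩ Finn ∩ Dana ∩ Mei: 11:30-13:35, 16:55-18:30.
So the common availability across everyone is 11:30-13:35, 16:55-18:30.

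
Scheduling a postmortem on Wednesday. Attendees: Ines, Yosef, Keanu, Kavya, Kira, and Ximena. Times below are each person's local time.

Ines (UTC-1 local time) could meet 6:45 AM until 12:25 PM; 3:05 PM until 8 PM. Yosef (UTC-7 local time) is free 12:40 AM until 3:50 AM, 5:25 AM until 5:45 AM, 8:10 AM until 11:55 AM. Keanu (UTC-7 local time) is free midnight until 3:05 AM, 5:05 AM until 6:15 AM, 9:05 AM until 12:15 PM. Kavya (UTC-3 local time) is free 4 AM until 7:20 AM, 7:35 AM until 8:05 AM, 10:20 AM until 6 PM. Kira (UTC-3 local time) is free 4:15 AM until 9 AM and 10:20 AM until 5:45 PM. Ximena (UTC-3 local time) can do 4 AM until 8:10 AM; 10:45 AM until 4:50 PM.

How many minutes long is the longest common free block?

Ines in UTC: 07:45-13:25, 16:05-21:00 (add 1h to convert from UTC-1).
Yosef in UTC: 07:40-10:50, 12:25-12:45, 15:10-18:55 (add 7h to convert from UTC-7).
Keanu in UTC: 07:00-10:05, 12:05-13:15, 16:05-19:15 (add 7h to convert from UTC-7).
Kavya in UTC: 07:00-10:20, 10:35-11:05, 13:20-21:00 (add 3h to convert from UTC-3).
Kira in UTC: 07:15-12:00, 13:20-20:45 (add 3h to convert from UTC-3).
Ximena in UTC: 07:00-11:10, 13:45-19:50 (add 3h to convert from UTC-3).
Ines ∩ Yosef: 07:45-10:50, 12:25-12:45, 16:05-18:55.
Ines ∩ Yosef ∩ Keanu: 07:45-10:05, 12:25-12:45, 16:05-18:55.
Ines ∩ Yosef ∩ Keanu ∩ Kavya: 07:45-10:05, 16:05-18:55.
Ines ∩ Yosef ∩ Keanu ∩ Kavya ∩ Kira: 07:45-10:05, 16:05-18:55.
Ines ∩ Yosef ∩ Keanu ∩ Kavya ∩ Kira ∩ Ximena: 07:45-10:05, 16:05-18:55.
The longest is 16:05-18:55 at 170 minutes.

170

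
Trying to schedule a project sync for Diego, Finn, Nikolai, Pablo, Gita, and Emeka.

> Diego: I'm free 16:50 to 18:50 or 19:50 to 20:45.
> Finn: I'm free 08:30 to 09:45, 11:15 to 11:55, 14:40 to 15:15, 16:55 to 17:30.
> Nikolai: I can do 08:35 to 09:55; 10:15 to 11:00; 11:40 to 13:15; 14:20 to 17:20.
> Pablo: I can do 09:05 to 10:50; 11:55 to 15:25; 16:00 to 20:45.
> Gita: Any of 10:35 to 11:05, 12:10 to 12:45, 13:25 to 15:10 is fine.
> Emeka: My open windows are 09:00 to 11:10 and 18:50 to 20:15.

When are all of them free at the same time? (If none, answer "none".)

Diego ∩ Finn: 16:55-17:30.
Diego ∩ Finn ∩ Nikolai: 16:55-17:20.
Diego ∩ Finn ∩ Nikolai ∩ Pablo: 16:55-17:20.
Diego ∩ Finn ∩ Nikolai ∩ Pablo ∩ Gita: ∅.
Diego ∩ Finn ∩ Nikolai ∩ Pablo ∩ Gita ∩ Emeka: ∅.
There is no time when everyone is free.

none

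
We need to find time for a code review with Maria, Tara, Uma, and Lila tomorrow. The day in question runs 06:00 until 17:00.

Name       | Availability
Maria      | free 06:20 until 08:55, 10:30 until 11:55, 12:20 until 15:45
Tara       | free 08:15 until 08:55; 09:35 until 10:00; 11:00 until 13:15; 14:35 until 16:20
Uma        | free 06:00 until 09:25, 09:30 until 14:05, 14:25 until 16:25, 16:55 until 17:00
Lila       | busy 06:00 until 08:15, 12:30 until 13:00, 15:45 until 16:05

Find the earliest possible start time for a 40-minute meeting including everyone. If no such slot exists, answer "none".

08:15

Maria free: 06:20-08:55, 10:30-11:55, 12:20-15:45.
Tara free: 08:15-08:55, 09:35-10:00, 11:00-13:15, 14:35-16:20.
Uma free: 06:00-09:25, 09:30-14:05, 14:25-16:25, 16:55-17:00.
Lila free: 08:15-12:30, 13:00-15:45, 16:05-17:00 (invert busy blocks within the working day).
Maria ∩ Tara: 08:15-08:55, 11:00-11:55, 12:20-13:15, 14:35-15:45.
Maria ∩ Tara ∩ Uma: 08:15-08:55, 11:00-11:55, 12:20-13:15, 14:35-15:45.
Maria ∩ Tara ∩ Uma ∩ Lila: 08:15-08:55, 11:00-11:55, 12:20-12:30, 13:00-13:15, 14:35-15:45.
The first common window of at least 40 minutes is 08:15-08:55, so the earliest start is 08:15.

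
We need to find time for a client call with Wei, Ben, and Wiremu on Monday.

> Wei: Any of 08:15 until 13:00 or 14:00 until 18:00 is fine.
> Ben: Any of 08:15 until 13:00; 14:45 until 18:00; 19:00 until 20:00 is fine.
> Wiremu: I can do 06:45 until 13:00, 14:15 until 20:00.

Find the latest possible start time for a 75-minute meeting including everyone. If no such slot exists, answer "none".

16:45

Wei ∩ Ben: 08:15-13:00, 14:45-18:00.
Wei ∩ Ben ∩ Wiremu: 08:15-13:00, 14:45-18:00.
So the common availability across everyone is 08:15-13:00, 14:45-18:00.
The last common window of at least 75 minutes is 14:45-18:00; a 75-minute meeting can start as late as 16:45 and still end by 18:00.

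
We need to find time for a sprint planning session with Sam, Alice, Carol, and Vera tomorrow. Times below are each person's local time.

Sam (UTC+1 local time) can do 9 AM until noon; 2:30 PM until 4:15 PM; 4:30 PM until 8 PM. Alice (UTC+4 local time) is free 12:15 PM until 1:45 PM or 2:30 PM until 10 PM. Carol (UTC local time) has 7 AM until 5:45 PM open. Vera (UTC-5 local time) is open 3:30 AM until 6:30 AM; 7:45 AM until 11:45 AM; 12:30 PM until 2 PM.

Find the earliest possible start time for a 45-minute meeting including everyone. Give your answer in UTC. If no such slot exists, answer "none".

08:30

Sam in UTC: 08:00-11:00, 13:30-15:15, 15:30-19:00 (subtract 1h to convert from UTC+1).
Alice in UTC: 08:15-09:45, 10:30-18:00 (subtract 4h to convert from UTC+4).
Carol in UTC: 07:00-17:45.
Vera in UTC: 08:30-11:30, 12:45-16:45, 17:30-19:00 (add 5h to convert from UTC-5).
Sam ∩ Alice: 08:15-09:45, 10:30-11:00, 13:30-15:15, 15:30-18:00.
Sam ∩ Alice ∩ Carol: 08:15-09:45, 10:30-11:00, 13:30-15:15, 15:30-17:45.
Sam ∩ Alice ∩ Carol ∩ Vera: 08:30-09:45, 10:30-11:00, 13:30-15:15, 15:30-16:45, 17:30-17:45.
Those are the intersection windows.
The first common window of at least 45 minutes is 08:30-09:45, so the earliest start is 08:30.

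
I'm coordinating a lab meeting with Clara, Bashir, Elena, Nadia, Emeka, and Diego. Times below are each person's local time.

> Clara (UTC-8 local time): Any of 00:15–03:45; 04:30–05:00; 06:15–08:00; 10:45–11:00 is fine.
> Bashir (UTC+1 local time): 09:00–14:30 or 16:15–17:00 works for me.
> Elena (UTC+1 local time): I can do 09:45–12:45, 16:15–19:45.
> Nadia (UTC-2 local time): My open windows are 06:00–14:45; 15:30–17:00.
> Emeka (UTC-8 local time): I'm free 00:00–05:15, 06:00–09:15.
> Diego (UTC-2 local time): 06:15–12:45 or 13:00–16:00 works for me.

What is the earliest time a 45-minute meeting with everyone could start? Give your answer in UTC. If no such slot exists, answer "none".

Clara in UTC: 08:15-11:45, 12:30-13:00, 14:15-16:00, 18:45-19:00 (add 8h to convert from UTC-8).
Bashir in UTC: 08:00-13:30, 15:15-16:00 (subtract 1h to convert from UTC+1).
Elena in UTC: 08:45-11:45, 15:15-18:45 (subtract 1h to convert from UTC+1).
Nadia in UTC: 08:00-16:45, 17:30-19:00 (add 2h to convert from UTC-2).
Emeka in UTC: 08:00-13:15, 14:00-17:15 (add 8h to convert from UTC-8).
Diego in UTC: 08:15-14:45, 15:00-18:00 (add 2h to convert from UTC-2).
Clara ∩ Bashir: 08:15-11:45, 12:30-13:00, 15:15-16:00.
Clara ∩ Bashir ∩ Elena: 08:45-11:45, 15:15-16:00.
Clara ∩ Bashir ∩ Elena ∩ Nadia: 08:45-11:45, 15:15-16:00.
Clara ∩ Bashir ∩ Elena ∩ Nadia ∩ Emeka: 08:45-11:45, 15:15-16:00.
Clara ∩ Bashir ∩ Elena ∩ Nadia ∩ Emeka ∩ Diego: 08:45-11:45, 15:15-16:00.
So the common availability across everyone is 08:45-11:45, 15:15-16:00.
The first common window of at least 45 minutes is 08:45-11:45, so the earliest start is 08:45.

08:45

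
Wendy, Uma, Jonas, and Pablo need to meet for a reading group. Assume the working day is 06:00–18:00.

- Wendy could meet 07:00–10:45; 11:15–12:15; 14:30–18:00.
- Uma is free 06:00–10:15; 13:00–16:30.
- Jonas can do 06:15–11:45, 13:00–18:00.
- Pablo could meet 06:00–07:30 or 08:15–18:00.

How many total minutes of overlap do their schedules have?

Wendy ∩ Uma: 07:00-10:15, 14:30-16:30.
Wendy ∩ Uma ∩ Jonas: 07:00-10:15, 14:30-16:30.
Wendy ∩ Uma ∩ Jonas ∩ Pablo: 07:00-07:30, 08:15-10:15, 14:30-16:30.
Those are the intersection windows.
Summing the common windows: 30 + 120 + 120 = 270 minutes.

270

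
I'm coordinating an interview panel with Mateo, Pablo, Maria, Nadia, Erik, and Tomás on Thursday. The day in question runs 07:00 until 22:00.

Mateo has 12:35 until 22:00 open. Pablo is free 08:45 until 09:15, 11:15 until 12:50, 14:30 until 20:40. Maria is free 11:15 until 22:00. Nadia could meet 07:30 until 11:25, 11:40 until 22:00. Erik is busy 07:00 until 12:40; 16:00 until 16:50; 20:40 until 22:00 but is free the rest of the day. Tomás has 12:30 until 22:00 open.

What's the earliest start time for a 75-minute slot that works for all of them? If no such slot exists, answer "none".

14:30

Mateo free: 12:35-22:00.
Pablo free: 08:45-09:15, 11:15-12:50, 14:30-20:40.
Maria free: 11:15-22:00.
Nadia free: 07:30-11:25, 11:40-22:00.
Erik free: 12:40-16:00, 16:50-20:40 (invert busy blocks within the working day).
Tomás free: 12:30-22:00.
Mateo ∩ Pablo: 12:35-12:50, 14:30-20:40.
Mateo ∩ Pablo ∩ Maria: 12:35-12:50, 14:30-20:40.
Mateo ∩ Pablo ∩ Maria ∩ Nadia: 12:35-12:50, 14:30-20:40.
Mateo ∩ Pablo ∩ Maria ∩ Nadia ∩ Erik: 12:40-12:50, 14:30-16:00, 16:50-20:40.
Mateo ∩ Pablo ∩ Maria ∩ Nadia ∩ Erik ∩ Tomás: 12:40-12:50, 14:30-16:00, 16:50-20:40.
So the common availability across everyone is 12:40-12:50, 14:30-16:00, 16:50-20:40.
The first common window of at least 75 minutes is 14:30-16:00, so the earliest start is 14:30.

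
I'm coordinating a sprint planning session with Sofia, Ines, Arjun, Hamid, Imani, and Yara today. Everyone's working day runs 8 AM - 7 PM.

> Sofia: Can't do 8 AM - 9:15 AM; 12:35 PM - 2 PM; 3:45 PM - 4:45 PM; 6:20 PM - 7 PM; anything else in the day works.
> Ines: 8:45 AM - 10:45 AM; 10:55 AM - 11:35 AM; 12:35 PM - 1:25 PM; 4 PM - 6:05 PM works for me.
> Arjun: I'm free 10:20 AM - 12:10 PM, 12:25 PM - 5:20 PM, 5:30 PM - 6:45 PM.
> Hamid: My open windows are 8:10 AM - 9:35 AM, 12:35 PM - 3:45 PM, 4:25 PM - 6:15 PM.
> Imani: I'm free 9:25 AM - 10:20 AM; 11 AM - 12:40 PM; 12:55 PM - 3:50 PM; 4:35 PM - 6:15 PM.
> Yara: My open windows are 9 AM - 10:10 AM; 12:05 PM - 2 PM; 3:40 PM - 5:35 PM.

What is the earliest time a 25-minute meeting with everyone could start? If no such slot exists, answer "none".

16:45

Sofia free: 09:15-12:35, 14:00-15:45, 16:45-18:20 (invert busy blocks within the working day).
Ines free: 08:45-10:45, 10:55-11:35, 12:35-13:25, 16:00-18:05.
Arjun free: 10:20-12:10, 12:25-17:20, 17:30-18:45.
Hamid free: 08:10-09:35, 12:35-15:45, 16:25-18:15.
Imani free: 09:25-10:20, 11:00-12:40, 12:55-15:50, 16:35-18:15.
Yara free: 09:00-10:10, 12:05-14:00, 15:40-17:35.
Sofia ∩ Ines: 09:15-10:45, 10:55-11:35, 16:45-18:05.
Sofia ∩ Ines ∩ Arjun: 10:20-10:45, 10:55-11:35, 16:45-17:20, 17:30-18:05.
Sofia ∩ Ines ∩ Arjun ∩ Hamid: 16:45-17:20, 17:30-18:05.
Sofia ∩ Ines ∩ Arjun ∩ Hamid ∩ Imani: 16:45-17:20, 17:30-18:05.
Sofia ∩ Ines ∩ Arjun ∩ Hamid ∩ Imani ∩ Yara: 16:45-17:20, 17:30-17:35.
The first common window of at least 25 minutes is 16:45-17:20, so the earliest start is 16:45.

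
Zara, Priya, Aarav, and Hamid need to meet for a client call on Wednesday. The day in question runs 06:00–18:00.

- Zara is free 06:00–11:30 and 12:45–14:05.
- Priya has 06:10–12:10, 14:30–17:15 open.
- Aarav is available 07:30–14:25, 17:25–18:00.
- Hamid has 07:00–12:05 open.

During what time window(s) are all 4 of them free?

07:30-11:30

Zara ∩ Priya: 06:10-11:30.
Zara ∩ Priya ∩ Aarav: 07:30-11:30.
Zara ∩ Priya ∩ Aarav ∩ Hamid: 07:30-11:30.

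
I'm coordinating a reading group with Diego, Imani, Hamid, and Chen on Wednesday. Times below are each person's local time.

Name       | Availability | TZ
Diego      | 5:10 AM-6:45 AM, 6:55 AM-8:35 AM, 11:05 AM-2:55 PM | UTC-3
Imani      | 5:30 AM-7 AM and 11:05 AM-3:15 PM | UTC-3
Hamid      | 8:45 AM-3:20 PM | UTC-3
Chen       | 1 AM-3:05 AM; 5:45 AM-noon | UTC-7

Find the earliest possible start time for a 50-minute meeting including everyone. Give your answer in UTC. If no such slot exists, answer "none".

14:05

Diego in UTC: 08:10-09:45, 09:55-11:35, 14:05-17:55 (add 3h to convert from UTC-3).
Imani in UTC: 08:30-10:00, 14:05-18:15 (add 3h to convert from UTC-3).
Hamid in UTC: 11:45-18:20 (add 3h to convert from UTC-3).
Chen in UTC: 08:00-10:05, 12:45-19:00 (add 7h to convert from UTC-7).
Diego ∩ Imani: 08:30-09:45, 09:55-10:00, 14:05-17:55.
Diego ∩ Imani ∩ Hamid: 14:05-17:55.
Diego ∩ Imani ∩ Hamid ∩ Chen: 14:05-17:55.
The first common window of at least 50 minutes is 14:05-17:55, so the earliest start is 14:05.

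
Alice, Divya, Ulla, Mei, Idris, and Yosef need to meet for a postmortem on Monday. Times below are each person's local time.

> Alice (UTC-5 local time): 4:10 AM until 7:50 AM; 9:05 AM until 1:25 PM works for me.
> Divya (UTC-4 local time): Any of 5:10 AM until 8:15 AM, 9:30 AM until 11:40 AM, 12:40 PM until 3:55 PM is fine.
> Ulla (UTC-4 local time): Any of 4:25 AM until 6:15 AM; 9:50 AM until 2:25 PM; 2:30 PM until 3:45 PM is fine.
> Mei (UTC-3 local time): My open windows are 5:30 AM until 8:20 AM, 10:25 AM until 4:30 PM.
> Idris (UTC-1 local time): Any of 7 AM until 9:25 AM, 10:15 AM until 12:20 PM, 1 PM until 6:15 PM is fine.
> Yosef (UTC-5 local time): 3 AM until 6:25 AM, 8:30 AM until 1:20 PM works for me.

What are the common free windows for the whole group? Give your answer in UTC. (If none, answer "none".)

Alice in UTC: 09:10-12:50, 14:05-18:25 (add 5h to convert from UTC-5).
Divya in UTC: 09:10-12:15, 13:30-15:40, 16:40-19:55 (add 4h to convert from UTC-4).
Ulla in UTC: 08:25-10:15, 13:50-18:25, 18:30-19:45 (add 4h to convert from UTC-4).
Mei in UTC: 08:30-11:20, 13:25-19:30 (add 3h to convert from UTC-3).
Idris in UTC: 08:00-10:25, 11:15-13:20, 14:00-19:15 (add 1h to convert from UTC-1).
Yosef in UTC: 08:00-11:25, 13:30-18:20 (add 5h to convert from UTC-5).
Alice ∩ Divya: 09:10-12:15, 14:05-15:40, 16:40-18:25.
Alice ∩ Divya ∩ Ulla: 09:10-10:15, 14:05-15:40, 16:40-18:25.
Alice ∩ Divya ∩ Ulla ∩ Mei: 09:10-10:15, 14:05-15:40, 16:40-18:25.
Alice ∩ Divya ∩ Ulla ∩ Mei ∩ Idris: 09:10-10:15, 14:05-15:40, 16:40-18:25.
Alice ∩ Divya ∩ Ulla ∩ Mei ∩ Idris ∩ Yosef: 09:10-10:15, 14:05-15:40, 16:40-18:20.
Those are the intersection windows.

09:10-10:15, 14:05-15:40, 16:40-18:20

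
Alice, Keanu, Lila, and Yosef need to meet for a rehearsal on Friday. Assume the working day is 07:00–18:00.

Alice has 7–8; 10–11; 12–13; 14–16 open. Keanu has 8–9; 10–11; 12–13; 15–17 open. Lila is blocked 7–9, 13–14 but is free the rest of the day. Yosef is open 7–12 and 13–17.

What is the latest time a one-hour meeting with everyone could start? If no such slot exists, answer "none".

15:00

Alice free: 07:00-08:00, 10:00-11:00, 12:00-13:00, 14:00-16:00.
Keanu free: 08:00-09:00, 10:00-11:00, 12:00-13:00, 15:00-17:00.
Lila free: 09:00-13:00, 14:00-18:00 (invert busy blocks within the working day).
Yosef free: 07:00-12:00, 13:00-17:00.
Alice ∩ Keanu: 10:00-11:00, 12:00-13:00, 15:00-16:00.
Alice ∩ Keanu ∩ Lila: 10:00-11:00, 12:00-13:00, 15:00-16:00.
Alice ∩ Keanu ∩ Lila ∩ Yosef: 10:00-11:00, 15:00-16:00.
The last common window of at least 60 minutes is 15:00-16:00; a 60-minute meeting can start as late as 15:00 and still end by 16:00.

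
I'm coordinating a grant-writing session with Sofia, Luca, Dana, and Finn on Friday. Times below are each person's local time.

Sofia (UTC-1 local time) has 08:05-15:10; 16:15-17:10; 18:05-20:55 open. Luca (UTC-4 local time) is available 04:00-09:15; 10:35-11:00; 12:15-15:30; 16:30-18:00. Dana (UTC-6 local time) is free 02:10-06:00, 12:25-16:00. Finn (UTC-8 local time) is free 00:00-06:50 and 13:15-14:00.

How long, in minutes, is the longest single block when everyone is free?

175

Sofia in UTC: 09:05-16:10, 17:15-18:10, 19:05-21:55 (add 1h to convert from UTC-1).
Luca in UTC: 08:00-13:15, 14:35-15:00, 16:15-19:30, 20:30-22:00 (add 4h to convert from UTC-4).
Dana in UTC: 08:10-12:00, 18:25-22:00 (add 6h to convert from UTC-6).
Finn in UTC: 08:00-14:50, 21:15-22:00 (add 8h to convert from UTC-8).
Sofia ∩ Luca: 09:05-13:15, 14:35-15:00, 17:15-18:10, 19:05-19:30, 20:30-21:55.
Sofia ∩ Luca ∩ Dana: 09:05-12:00, 19:05-19:30, 20:30-21:55.
Sofia ∩ Luca ∩ Dana ∩ Finn: 09:05-12:00, 21:15-21:55.
The longest is 09:05-12:00 at 175 minutes.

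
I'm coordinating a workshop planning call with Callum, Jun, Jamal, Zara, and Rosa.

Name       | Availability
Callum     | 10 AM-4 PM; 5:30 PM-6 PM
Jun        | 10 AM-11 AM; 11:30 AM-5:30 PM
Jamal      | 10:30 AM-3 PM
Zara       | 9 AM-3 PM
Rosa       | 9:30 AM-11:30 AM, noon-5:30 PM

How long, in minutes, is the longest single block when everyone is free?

Callum ∩ Jun: 10:00-11:00, 11:30-16:00.
Callum ∩ Jun ∩ Jamal: 10:30-11:00, 11:30-15:00.
Callum ∩ Jun ∩ Jamal ∩ Zara: 10:30-11:00, 11:30-15:00.
Callum ∩ Jun ∩ Jamal ∩ Zara ∩ Rosa: 10:30-11:00, 12:00-15:00.
The longest is 12:00-15:00 at 180 minutes.

180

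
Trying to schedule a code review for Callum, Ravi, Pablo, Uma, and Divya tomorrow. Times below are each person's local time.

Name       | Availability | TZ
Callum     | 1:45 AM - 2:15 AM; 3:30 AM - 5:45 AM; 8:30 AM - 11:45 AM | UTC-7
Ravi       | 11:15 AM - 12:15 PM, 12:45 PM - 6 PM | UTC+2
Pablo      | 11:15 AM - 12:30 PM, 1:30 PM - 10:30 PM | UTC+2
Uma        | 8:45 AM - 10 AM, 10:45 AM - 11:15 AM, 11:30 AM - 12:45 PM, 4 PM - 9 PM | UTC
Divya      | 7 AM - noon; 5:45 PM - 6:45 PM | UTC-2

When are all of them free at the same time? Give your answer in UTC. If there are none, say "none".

Callum in UTC: 08:45-09:15, 10:30-12:45, 15:30-18:45 (add 7h to convert from UTC-7).
Ravi in UTC: 09:15-10:15, 10:45-16:00 (subtract 2h to convert from UTC+2).
Pablo in UTC: 09:15-10:30, 11:30-20:30 (subtract 2h to convert from UTC+2).
Uma in UTC: 08:45-10:00, 10:45-11:15, 11:30-12:45, 16:00-21:00.
Divya in UTC: 09:00-14:00, 19:45-20:45 (add 2h to convert from UTC-2).
Callum ∩ Ravi: 10:45-12:45, 15:30-16:00.
Callum ∩ Ravi ∩ Pablo: 11:30-12:45, 15:30-16:00.
Callum ∩ Ravi ∩ Pablo ∩ Uma: 11:30-12:45.
Callum ∩ Ravi ∩ Pablo ∩ Uma ∩ Divya: 11:30-12:45.

11:30-12:45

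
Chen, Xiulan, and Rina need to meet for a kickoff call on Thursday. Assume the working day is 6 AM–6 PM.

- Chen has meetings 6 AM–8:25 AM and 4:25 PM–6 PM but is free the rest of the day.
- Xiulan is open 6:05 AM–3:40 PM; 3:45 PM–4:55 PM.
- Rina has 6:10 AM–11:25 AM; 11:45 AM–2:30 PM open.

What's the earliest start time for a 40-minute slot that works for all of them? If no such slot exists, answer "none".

Chen free: 08:25-16:25 (invert busy blocks within the working day).
Xiulan free: 06:05-15:40, 15:45-16:55.
Rina free: 06:10-11:25, 11:45-14:30.
Chen ∩ Xiulan: 08:25-15:40, 15:45-16:25.
Chen ∩ Xiulan ∩ Rina: 08:25-11:25, 11:45-14:30.
The first common window of at least 40 minutes is 08:25-11:25, so the earliest start is 08:25.

08:25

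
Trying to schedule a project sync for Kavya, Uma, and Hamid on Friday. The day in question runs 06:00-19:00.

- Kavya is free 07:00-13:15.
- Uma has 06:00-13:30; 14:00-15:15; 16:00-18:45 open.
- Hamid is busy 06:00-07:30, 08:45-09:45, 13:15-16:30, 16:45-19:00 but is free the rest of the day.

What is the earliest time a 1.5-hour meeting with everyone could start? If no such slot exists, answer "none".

Kavya free: 07:00-13:15.
Uma free: 06:00-13:30, 14:00-15:15, 16:00-18:45.
Hamid free: 07:30-08:45, 09:45-13:15, 16:30-16:45 (invert busy blocks within the working day).
Kavya ∩ Uma: 07:00-13:15.
Kavya ∩ Uma ∩ Hamid: 07:30-08:45, 09:45-13:15.
So the common availability across everyone is 07:30-08:45, 09:45-13:15.
The first common window of at least 90 minutes is 09:45-13:15, so the earliest start is 09:45.

09:45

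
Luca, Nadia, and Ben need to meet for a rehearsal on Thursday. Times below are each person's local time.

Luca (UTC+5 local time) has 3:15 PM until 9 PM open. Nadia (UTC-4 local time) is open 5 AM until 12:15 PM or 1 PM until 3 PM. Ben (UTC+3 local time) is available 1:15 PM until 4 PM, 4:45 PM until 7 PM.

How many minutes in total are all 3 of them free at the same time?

Luca in UTC: 10:15-16:00 (subtract 5h to convert from UTC+5).
Nadia in UTC: 09:00-16:15, 17:00-19:00 (add 4h to convert from UTC-4).
Ben in UTC: 10:15-13:00, 13:45-16:00 (subtract 3h to convert from UTC+3).
Luca ∩ Nadia: 10:15-16:00.
Luca ∩ Nadia ∩ Ben: 10:15-13:00, 13:45-16:00.
Those are the intersection windows.
Summing the common windows: 165 + 135 = 300 minutes.

300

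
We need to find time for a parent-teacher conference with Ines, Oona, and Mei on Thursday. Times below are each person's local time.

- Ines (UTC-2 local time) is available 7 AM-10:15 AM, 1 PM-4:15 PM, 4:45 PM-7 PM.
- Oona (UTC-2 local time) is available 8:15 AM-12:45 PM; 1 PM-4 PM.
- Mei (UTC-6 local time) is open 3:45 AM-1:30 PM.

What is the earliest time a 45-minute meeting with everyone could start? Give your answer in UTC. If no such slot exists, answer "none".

Ines in UTC: 09:00-12:15, 15:00-18:15, 18:45-21:00 (add 2h to convert from UTC-2).
Oona in UTC: 10:15-14:45, 15:00-18:00 (add 2h to convert from UTC-2).
Mei in UTC: 09:45-19:30 (add 6h to convert from UTC-6).
Ines ∩ Oona: 10:15-12:15, 15:00-18:00.
Ines ∩ Oona ∩ Mei: 10:15-12:15, 15:00-18:00.
So the common availability across everyone is 10:15-12:15, 15:00-18:00.
The first common window of at least 45 minutes is 10:15-12:15, so the earliest start is 10:15.

10:15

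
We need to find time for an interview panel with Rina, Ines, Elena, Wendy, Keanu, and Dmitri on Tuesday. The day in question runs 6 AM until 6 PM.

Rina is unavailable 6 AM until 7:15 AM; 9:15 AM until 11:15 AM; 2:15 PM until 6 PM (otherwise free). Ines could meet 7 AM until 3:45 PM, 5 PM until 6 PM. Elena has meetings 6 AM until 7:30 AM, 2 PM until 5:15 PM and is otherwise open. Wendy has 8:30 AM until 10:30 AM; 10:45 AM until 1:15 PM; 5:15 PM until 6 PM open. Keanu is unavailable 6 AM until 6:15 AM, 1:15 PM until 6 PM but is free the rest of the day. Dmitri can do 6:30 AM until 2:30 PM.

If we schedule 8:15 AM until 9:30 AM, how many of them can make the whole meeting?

4

Rina free: 07:15-09:15, 11:15-14:15 (invert busy blocks within the working day).
Ines free: 07:00-15:45, 17:00-18:00.
Elena free: 07:30-14:00, 17:15-18:00 (invert busy blocks within the working day).
Wendy free: 08:30-10:30, 10:45-13:15, 17:15-18:00.
Keanu free: 06:15-13:15 (invert busy blocks within the working day).
Dmitri free: 06:30-14:30.
Ines, Elena, Keanu, and Dmitri can make the full 08:15-09:30 slot — that's 4.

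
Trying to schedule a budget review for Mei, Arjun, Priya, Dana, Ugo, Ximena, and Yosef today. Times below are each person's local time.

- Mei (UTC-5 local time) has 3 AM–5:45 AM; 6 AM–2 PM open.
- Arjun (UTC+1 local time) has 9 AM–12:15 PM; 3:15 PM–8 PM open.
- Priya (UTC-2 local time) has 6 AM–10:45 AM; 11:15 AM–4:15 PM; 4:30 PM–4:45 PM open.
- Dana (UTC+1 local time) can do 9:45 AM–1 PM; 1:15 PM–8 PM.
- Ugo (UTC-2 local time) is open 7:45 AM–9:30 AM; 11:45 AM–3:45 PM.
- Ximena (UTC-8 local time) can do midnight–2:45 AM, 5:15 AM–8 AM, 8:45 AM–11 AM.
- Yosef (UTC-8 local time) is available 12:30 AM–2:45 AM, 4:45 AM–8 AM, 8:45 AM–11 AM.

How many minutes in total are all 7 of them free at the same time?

225

Mei in UTC: 08:00-10:45, 11:00-19:00 (add 5h to convert from UTC-5).
Arjun in UTC: 08:00-11:15, 14:15-19:00 (subtract 1h to convert from UTC+1).
Priya in UTC: 08:00-12:45, 13:15-18:15, 18:30-18:45 (add 2h to convert from UTC-2).
Dana in UTC: 08:45-12:00, 12:15-19:00 (subtract 1h to convert from UTC+1).
Ugo in UTC: 09:45-11:30, 13:45-17:45 (add 2h to convert from UTC-2).
Ximena in UTC: 08:00-10:45, 13:15-16:00, 16:45-19:00 (add 8h to convert from UTC-8).
Yosef in UTC: 08:30-10:45, 12:45-16:00, 16:45-19:00 (add 8h to convert from UTC-8).
Mei ∩ Arjun: 08:00-10:45, 11:00-11:15, 14:15-19:00.
Mei ∩ Arjun ∩ Priya: 08:00-10:45, 11:00-11:15, 14:15-18:15, 18:30-18:45.
Mei ∩ Arjun ∩ Priya ∩ Dana: 08:45-10:45, 11:00-11:15, 14:15-18:15, 18:30-18:45.
Mei ∩ Arjun ∩ Priya ∩ Dana ∩ Ugo: 09:45-10:45, 11:00-11:15, 14:15-17:45.
Mei ∩ Arjun ∩ Priya ∩ Dana ∩ Ugo ∩ Ximena: 09:45-10:45, 14:15-16:00, 16:45-17:45.
Mei ∩ Arjun ∩ Priya ∩ Dana ∩ Ugo ∩ Ximena ∩ Yosef: 09:45-10:45, 14:15-16:00, 16:45-17:45.
So the common availability across everyone is 09:45-10:45, 14:15-16:00, 16:45-17:45.
Summing the common windows: 60 + 105 + 60 = 225 minutes.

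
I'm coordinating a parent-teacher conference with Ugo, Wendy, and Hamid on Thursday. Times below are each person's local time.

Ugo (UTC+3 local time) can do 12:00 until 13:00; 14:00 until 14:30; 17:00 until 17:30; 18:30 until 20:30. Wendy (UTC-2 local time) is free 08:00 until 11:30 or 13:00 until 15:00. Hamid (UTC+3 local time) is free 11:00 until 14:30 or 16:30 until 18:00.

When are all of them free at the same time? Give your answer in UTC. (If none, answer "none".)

11:00-11:30

Ugo in UTC: 09:00-10:00, 11:00-11:30, 14:00-14:30, 15:30-17:30 (subtract 3h to convert from UTC+3).
Wendy in UTC: 10:00-13:30, 15:00-17:00 (add 2h to convert from UTC-2).
Hamid in UTC: 08:00-11:30, 13:30-15:00 (subtract 3h to convert from UTC+3).
Ugo ∩ Wendy: 11:00-11:30, 15:30-17:00.
Ugo ∩ Wendy ∩ Hamid: 11:00-11:30.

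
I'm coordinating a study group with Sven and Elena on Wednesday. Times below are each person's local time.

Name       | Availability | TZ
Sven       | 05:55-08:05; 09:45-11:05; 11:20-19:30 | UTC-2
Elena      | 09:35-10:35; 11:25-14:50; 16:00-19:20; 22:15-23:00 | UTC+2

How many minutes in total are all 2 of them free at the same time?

Sven in UTC: 07:55-10:05, 11:45-13:05, 13:20-21:30 (add 2h to convert from UTC-2).
Elena in UTC: 07:35-08:35, 09:25-12:50, 14:00-17:20, 20:15-21:00 (subtract 2h to convert from UTC+2).
Sven ∩ Elena: 07:55-08:35, 09:25-10:05, 11:45-12:50, 14:00-17:20, 20:15-21:00.
So the common availability across everyone is 07:55-08:35, 09:25-10:05, 11:45-12:50, 14:00-17:20, 20:15-21:00.
Summing the common windows: 40 + 40 + 65 + 200 + 45 = 390 minutes.

390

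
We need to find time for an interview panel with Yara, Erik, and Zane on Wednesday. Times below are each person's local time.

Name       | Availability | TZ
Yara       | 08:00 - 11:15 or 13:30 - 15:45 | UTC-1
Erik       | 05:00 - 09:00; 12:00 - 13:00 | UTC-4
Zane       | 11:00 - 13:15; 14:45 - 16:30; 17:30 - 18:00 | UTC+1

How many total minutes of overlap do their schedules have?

Yara in UTC: 09:00-12:15, 14:30-16:45 (add 1h to convert from UTC-1).
Erik in UTC: 09:00-13:00, 16:00-17:00 (add 4h to convert from UTC-4).
Zane in UTC: 10:00-12:15, 13:45-15:30, 16:30-17:00 (subtract 1h to convert from UTC+1).
Yara ∩ Erik: 09:00-12:15, 16:00-16:45.
Yara ∩ Erik ∩ Zane: 10:00-12:15, 16:30-16:45.
Summing the common windows: 135 + 15 = 150 minutes.

150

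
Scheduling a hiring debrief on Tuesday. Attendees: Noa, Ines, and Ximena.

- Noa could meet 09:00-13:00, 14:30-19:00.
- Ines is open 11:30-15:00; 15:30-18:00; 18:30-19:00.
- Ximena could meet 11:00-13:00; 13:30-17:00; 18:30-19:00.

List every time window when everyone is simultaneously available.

Noa ∩ Ines: 11:30-13:00, 14:30-15:00, 15:30-18:00, 18:30-19:00.
Noa ∩ Ines ∩ Ximena: 11:30-13:00, 14:30-15:00, 15:30-17:00, 18:30-19:00.
Those are the intersection windows.

11:30-13:00, 14:30-15:00, 15:30-17:00, 18:30-19:00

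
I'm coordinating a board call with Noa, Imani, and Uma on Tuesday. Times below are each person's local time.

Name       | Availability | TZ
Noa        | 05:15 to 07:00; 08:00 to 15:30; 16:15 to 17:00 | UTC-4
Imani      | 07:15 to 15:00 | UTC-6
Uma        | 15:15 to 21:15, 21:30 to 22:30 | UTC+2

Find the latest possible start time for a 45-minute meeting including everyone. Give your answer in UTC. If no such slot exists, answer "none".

18:30

Noa in UTC: 09:15-11:00, 12:00-19:30, 20:15-21:00 (add 4h to convert from UTC-4).
Imani in UTC: 13:15-21:00 (add 6h to convert from UTC-6).
Uma in UTC: 13:15-19:15, 19:30-20:30 (subtract 2h to convert from UTC+2).
Noa ∩ Imani: 13:15-19:30, 20:15-21:00.
Noa ∩ Imani ∩ Uma: 13:15-19:15, 20:15-20:30.
So the common availability across everyone is 13:15-19:15, 20:15-20:30.
The last common window of at least 45 minutes is 13:15-19:15; a 45-minute meeting can start as late as 18:30 and still end by 19:15.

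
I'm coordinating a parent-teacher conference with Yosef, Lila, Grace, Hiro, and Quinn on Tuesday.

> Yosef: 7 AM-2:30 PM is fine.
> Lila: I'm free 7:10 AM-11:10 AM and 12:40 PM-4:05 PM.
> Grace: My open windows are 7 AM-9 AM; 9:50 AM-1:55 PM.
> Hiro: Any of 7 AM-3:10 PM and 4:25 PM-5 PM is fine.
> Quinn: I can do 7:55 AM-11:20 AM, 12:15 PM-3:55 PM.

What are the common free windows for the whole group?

07:55-09:00, 09:50-11:10, 12:40-13:55

Yosef ∩ Lila: 07:10-11:10, 12:40-14:30.
Yosef ∩ Lila ∩ Grace: 07:10-09:00, 09:50-11:10, 12:40-13:55.
Yosef ∩ Lila ∩ Grace ∩ Hiro: 07:10-09:00, 09:50-11:10, 12:40-13:55.
Yosef ∩ Lila ∩ Grace ∩ Hiro ∩ Quinn: 07:55-09:00, 09:50-11:10, 12:40-13:55.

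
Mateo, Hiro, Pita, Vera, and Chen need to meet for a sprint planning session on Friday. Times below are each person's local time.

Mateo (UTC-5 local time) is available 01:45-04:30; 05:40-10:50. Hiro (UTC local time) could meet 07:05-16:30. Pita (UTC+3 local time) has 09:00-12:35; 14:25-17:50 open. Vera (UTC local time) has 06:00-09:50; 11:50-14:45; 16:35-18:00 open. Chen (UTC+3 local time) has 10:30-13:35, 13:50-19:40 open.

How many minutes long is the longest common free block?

Mateo in UTC: 06:45-09:30, 10:40-15:50 (add 5h to convert from UTC-5).
Hiro in UTC: 07:05-16:30.
Pita in UTC: 06:00-09:35, 11:25-14:50 (subtract 3h to convert from UTC+3).
Vera in UTC: 06:00-09:50, 11:50-14:45, 16:35-18:00.
Chen in UTC: 07:30-10:35, 10:50-16:40 (subtract 3h to convert from UTC+3).
Mateo ∩ Hiro: 07:05-09:30, 10:40-15:50.
Mateo ∩ Hiro ∩ Pita: 07:05-09:30, 11:25-14:50.
Mateo ∩ Hiro ∩ Pita ∩ Vera: 07:05-09:30, 11:50-14:45.
Mateo ∩ Hiro ∩ Pita ∩ Vera ∩ Chen: 07:30-09:30, 11:50-14:45.
The longest is 11:50-14:45 at 175 minutes.

175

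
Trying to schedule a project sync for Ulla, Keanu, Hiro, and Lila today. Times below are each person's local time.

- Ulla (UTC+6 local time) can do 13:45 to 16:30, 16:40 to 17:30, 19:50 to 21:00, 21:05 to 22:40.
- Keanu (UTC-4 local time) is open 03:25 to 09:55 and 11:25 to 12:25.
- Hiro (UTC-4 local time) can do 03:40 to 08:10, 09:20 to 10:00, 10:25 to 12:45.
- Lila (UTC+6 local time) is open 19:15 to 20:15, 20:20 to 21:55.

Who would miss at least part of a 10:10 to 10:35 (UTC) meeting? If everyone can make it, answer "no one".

Ulla in UTC: 07:45-10:30, 10:40-11:30, 13:50-15:00, 15:05-16:40 (subtract 6h to convert from UTC+6).
Keanu in UTC: 07:25-13:55, 15:25-16:25 (add 4h to convert from UTC-4).
Hiro in UTC: 07:40-12:10, 13:20-14:00, 14:25-16:45 (add 4h to convert from UTC-4).
Lila in UTC: 13:15-14:15, 14:20-15:55 (subtract 6h to convert from UTC+6).
Ulla: not fully free for 10:10-10:35. Keanu: free for 10:10-10:35. Hiro: free for 10:10-10:35. Lila: not fully free for 10:10-10:35.

Lila, Ulla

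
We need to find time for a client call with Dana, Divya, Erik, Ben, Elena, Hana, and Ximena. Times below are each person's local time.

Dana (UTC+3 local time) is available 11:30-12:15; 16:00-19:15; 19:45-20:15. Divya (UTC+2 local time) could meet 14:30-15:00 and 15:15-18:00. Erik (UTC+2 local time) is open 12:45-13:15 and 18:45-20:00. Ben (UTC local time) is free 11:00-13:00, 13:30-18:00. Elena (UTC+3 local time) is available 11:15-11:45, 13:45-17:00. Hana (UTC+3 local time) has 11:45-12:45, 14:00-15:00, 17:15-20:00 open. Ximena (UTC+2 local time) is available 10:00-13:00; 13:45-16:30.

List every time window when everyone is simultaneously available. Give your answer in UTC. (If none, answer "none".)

none

Dana in UTC: 08:30-09:15, 13:00-16:15, 16:45-17:15 (subtract 3h to convert from UTC+3).
Divya in UTC: 12:30-13:00, 13:15-16:00 (subtract 2h to convert from UTC+2).
Erik in UTC: 10:45-11:15, 16:45-18:00 (subtract 2h to convert from UTC+2).
Ben in UTC: 11:00-13:00, 13:30-18:00.
Elena in UTC: 08:15-08:45, 10:45-14:00 (subtract 3h to convert from UTC+3).
Hana in UTC: 08:45-09:45, 11:00-12:00, 14:15-17:00 (subtract 3h to convert from UTC+3).
Ximena in UTC: 08:00-11:00, 11:45-14:30 (subtract 2h to convert from UTC+2).
Dana ∩ Divya: 13:15-16:00.
Dana ∩ Divya ∩ Erik: ∅.
Dana ∩ Divya ∩ Erik ∩ Ben: ∅.
Dana ∩ Divya ∩ Erik ∩ Ben ∩ Elena: ∅.
Dana ∩ Divya ∩ Erik ∩ Ben ∩ Elena ∩ Hana: ∅.
Dana ∩ Divya ∩ Erik ∩ Ben ∩ Elena ∩ Hana ∩ Ximena: ∅.
There is no time when everyone is free.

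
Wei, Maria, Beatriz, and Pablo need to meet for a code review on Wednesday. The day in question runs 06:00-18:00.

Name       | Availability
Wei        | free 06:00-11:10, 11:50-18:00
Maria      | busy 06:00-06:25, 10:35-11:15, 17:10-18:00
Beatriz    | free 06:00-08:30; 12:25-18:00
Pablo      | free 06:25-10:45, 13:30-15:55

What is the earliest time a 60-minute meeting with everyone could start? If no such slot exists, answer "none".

Wei free: 06:00-11:10, 11:50-18:00.
Maria free: 06:25-10:35, 11:15-17:10 (invert busy blocks within the working day).
Beatriz free: 06:00-08:30, 12:25-18:00.
Pablo free: 06:25-10:45, 13:30-15:55.
Wei ∩ Maria: 06:25-10:35, 11:50-17:10.
Wei ∩ Maria ∩ Beatriz: 06:25-08:30, 12:25-17:10.
Wei ∩ Maria ∩ Beatriz ∩ Pablo: 06:25-08:30, 13:30-15:55.
So the common availability across everyone is 06:25-08:30, 13:30-15:55.
The first common window of at least 60 minutes is 06:25-08:30, so the earliest start is 06:25.

06:25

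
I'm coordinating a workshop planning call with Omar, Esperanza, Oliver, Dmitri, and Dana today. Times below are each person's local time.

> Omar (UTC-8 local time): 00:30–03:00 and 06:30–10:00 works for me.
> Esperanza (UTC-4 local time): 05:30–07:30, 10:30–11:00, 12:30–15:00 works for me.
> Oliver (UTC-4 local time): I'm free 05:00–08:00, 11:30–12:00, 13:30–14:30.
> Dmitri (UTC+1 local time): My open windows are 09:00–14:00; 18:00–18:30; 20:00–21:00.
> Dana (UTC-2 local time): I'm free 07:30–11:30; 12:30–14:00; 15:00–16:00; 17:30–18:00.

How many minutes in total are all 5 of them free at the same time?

90

Omar in UTC: 08:30-11:00, 14:30-18:00 (add 8h to convert from UTC-8).
Esperanza in UTC: 09:30-11:30, 14:30-15:00, 16:30-19:00 (add 4h to convert from UTC-4).
Oliver in UTC: 09:00-12:00, 15:30-16:00, 17:30-18:30 (add 4h to convert from UTC-4).
Dmitri in UTC: 08:00-13:00, 17:00-17:30, 19:00-20:00 (subtract 1h to convert from UTC+1).
Dana in UTC: 09:30-13:30, 14:30-16:00, 17:00-18:00, 19:30-20:00 (add 2h to convert from UTC-2).
Omar ∩ Esperanza: 09:30-11:00, 14:30-15:00, 16:30-18:00.
Omar ∩ Esperanza ∩ Oliver: 09:30-11:00, 17:30-18:00.
Omar ∩ Esperanza ∩ Oliver ∩ Dmitri: 09:30-11:00.
Omar ∩ Esperanza ∩ Oliver ∩ Dmitri ∩ Dana: 09:30-11:00.
That's a single block of 90 minutes.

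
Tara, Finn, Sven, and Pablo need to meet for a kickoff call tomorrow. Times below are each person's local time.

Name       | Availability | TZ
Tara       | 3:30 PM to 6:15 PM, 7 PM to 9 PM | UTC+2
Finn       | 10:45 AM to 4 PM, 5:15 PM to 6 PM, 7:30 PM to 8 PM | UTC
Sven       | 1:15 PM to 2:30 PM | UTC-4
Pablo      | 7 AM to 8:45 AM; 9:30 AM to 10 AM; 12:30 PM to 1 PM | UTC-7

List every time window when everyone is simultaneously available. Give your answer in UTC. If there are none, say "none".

Tara in UTC: 13:30-16:15, 17:00-19:00 (subtract 2h to convert from UTC+2).
Finn in UTC: 10:45-16:00, 17:15-18:00, 19:30-20:00.
Sven in UTC: 17:15-18:30 (add 4h to convert from UTC-4).
Pablo in UTC: 14:00-15:45, 16:30-17:00, 19:30-20:00 (add 7h to convert from UTC-7).
Tara ∩ Finn: 13:30-16:00, 17:15-18:00.
Tara ∩ Finn ∩ Sven: 17:15-18:00.
Tara ∩ Finn ∩ Sven ∩ Pablo: ∅.
There is no time when everyone is free.

none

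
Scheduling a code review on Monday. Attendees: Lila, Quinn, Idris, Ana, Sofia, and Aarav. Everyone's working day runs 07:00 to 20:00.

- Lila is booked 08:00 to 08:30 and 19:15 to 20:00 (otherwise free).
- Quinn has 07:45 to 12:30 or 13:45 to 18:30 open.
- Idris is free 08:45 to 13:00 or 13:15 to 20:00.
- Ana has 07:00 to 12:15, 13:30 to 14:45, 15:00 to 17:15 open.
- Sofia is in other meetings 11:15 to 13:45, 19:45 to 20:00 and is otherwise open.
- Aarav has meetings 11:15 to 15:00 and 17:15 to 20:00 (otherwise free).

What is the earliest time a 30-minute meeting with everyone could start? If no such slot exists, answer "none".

08:45

Lila free: 07:00-08:00, 08:30-19:15 (invert busy blocks within the working day).
Quinn free: 07:45-12:30, 13:45-18:30.
Idris free: 08:45-13:00, 13:15-20:00.
Ana free: 07:00-12:15, 13:30-14:45, 15:00-17:15.
Sofia free: 07:00-11:15, 13:45-19:45 (invert busy blocks within the working day).
Aarav free: 07:00-11:15, 15:00-17:15 (invert busy blocks within the working day).
Lila ∩ Quinn: 07:45-08:00, 08:30-12:30, 13:45-18:30.
Lila ∩ Quinn ∩ Idris: 08:45-12:30, 13:45-18:30.
Lila ∩ Quinn ∩ Idris ∩ Ana: 08:45-12:15, 13:45-14:45, 15:00-17:15.
Lila ∩ Quinn ∩ Idris ∩ Ana ∩ Sofia: 08:45-11:15, 13:45-14:45, 15:00-17:15.
Lila ∩ Quinn ∩ Idris ∩ Ana ∩ Sofia ∩ Aarav: 08:45-11:15, 15:00-17:15.
The first common window of at least 30 minutes is 08:45-11:15, so the earliest start is 08:45.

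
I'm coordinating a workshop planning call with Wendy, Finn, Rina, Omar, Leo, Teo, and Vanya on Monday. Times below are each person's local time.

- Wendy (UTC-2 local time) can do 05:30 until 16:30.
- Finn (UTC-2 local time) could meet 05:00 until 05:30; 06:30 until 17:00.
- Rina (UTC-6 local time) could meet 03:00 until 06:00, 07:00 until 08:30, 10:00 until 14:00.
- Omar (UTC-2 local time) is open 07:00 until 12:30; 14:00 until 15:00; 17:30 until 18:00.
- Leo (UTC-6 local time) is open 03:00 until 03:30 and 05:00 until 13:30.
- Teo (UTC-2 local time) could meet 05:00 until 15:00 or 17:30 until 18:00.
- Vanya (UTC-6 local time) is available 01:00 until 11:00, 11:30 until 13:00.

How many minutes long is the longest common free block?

Wendy in UTC: 07:30-18:30 (add 2h to convert from UTC-2).
Finn in UTC: 07:00-07:30, 08:30-19:00 (add 2h to convert from UTC-2).
Rina in UTC: 09:00-12:00, 13:00-14:30, 16:00-20:00 (add 6h to convert from UTC-6).
Omar in UTC: 09:00-14:30, 16:00-17:00, 19:30-20:00 (add 2h to convert from UTC-2).
Leo in UTC: 09:00-09:30, 11:00-19:30 (add 6h to convert from UTC-6).
Teo in UTC: 07:00-17:00, 19:30-20:00 (add 2h to convert from UTC-2).
Vanya in UTC: 07:00-17:00, 17:30-19:00 (add 6h to convert from UTC-6).
Wendy ∩ Finn: 08:30-18:30.
Wendy ∩ Finn ∩ Rina: 09:00-12:00, 13:00-14:30, 16:00-18:30.
Wendy ∩ Finn ∩ Rina ∩ Omar: 09:00-12:00, 13:00-14:30, 16:00-17:00.
Wendy ∩ Finn ∩ Rina ∩ Omar ∩ Leo: 09:00-09:30, 11:00-12:00, 13:00-14:30, 16:00-17:00.
Wendy ∩ Finn ∩ Rina ∩ Omar ∩ Leo ∩ Teo: 09:00-09:30, 11:00-12:00, 13:00-14:30, 16:00-17:00.
Wendy ∩ Finn ∩ Rina ∩ Omar ∩ Leo ∩ Teo ∩ Vanya: 09:00-09:30, 11:00-12:00, 13:00-14:30, 16:00-17:00.
So the common availability across everyone is 09:00-09:30, 11:00-12:00, 13:00-14:30, 16:00-17:00.
The longest is 13:00-14:30 at 90 minutes.

90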